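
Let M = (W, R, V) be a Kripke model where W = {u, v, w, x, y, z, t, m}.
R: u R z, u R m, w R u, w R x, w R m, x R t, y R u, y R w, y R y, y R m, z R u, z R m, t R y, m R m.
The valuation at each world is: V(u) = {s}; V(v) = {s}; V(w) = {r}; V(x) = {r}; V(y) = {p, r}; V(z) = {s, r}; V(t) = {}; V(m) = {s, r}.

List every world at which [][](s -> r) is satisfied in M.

Recall that []ψ holds at a world iff ψ holds at every accessible world, and <>ψ holds iff ψ holds at some accessible world.
Let φ = [][](s -> r). Evaluate φ at each world:
  u (successors {z, m}): φ is false.
  v (successors ∅): φ is true.
  w (successors {u, x, m}): φ is true.
  x (successors {t}): φ is true.
  y (successors {u, w, y, m}): φ is false.
  z (successors {u, m}): φ is true.
  t (successors {y}): φ is false.
  m (successors {m}): φ is true.
For instance, at u:
  At u: [][](s -> r) requires [](s -> r) at every successor {z, m}.
    [](s -> r) fails at z, so [][](s -> r) is false at u.
      At z: [](s -> r) requires s -> r at every successor {u, m}.
        s -> r fails at u, so [](s -> r) is false at z.
Satisfying worlds: {v, w, x, z, m}

v, w, x, z, m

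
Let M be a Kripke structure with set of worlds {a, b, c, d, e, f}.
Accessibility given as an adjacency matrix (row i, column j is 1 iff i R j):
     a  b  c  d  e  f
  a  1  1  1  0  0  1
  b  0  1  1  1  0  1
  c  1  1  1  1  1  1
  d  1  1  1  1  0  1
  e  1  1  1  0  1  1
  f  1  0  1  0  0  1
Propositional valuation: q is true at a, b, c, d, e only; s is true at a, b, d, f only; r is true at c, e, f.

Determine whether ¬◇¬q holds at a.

No

At a: ◇¬q is true, so ¬◇¬q is false.
  At a: ◇¬q requires ¬q at some successor in {a, b, c, f}.
    ¬q holds at f, so ◇¬q is true at a.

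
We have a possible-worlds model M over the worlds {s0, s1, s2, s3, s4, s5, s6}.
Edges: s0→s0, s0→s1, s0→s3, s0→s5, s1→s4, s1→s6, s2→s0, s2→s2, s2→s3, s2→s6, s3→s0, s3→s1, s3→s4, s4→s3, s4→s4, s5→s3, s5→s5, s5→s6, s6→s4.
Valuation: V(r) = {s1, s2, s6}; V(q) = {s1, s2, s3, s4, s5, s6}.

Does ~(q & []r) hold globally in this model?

Recall that []ψ holds at a world iff ψ holds at every accessible world, and <>ψ holds iff ψ holds at some accessible world.
Let φ = ~(q & []r). Evaluate φ at each world:
  s0 (successors {s0, s1, s3, s5}): φ is true.
  s1 (successors {s4, s6}): φ is true.
  s2 (successors {s0, s2, s3, s6}): φ is true.
  s3 (successors {s0, s1, s4}): φ is true.
  s4 (successors {s3, s4}): φ is true.
  s5 (successors {s3, s5, s6}): φ is true.
  s6 (successors {s4}): φ is true.
For instance, at s0:
  At s0: q & []r is false, so ~(q & []r) is true.
    At s0: q is false, []r is false, so q & []r is false.
      At s0: []r requires r at every successor {s0, s1, s3, s5}.
        r fails at s0, so []r is false at s0.

Yes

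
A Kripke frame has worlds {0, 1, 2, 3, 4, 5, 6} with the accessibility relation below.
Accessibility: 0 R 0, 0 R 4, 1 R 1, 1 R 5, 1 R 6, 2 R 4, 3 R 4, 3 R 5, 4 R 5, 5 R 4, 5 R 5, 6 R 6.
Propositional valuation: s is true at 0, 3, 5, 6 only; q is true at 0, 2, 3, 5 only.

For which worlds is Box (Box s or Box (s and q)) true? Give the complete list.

2, 6

Let φ = Box (Box s or Box (s and q)). Evaluate φ at each world:
  0 (successors {0, 4}): φ is false.
  1 (successors {1, 5, 6}): φ is false.
  2 (successors {4}): φ is true.
  3 (successors {4, 5}): φ is false.
  4 (successors {5}): φ is false.
  5 (successors {4, 5}): φ is false.
  6 (successors {6}): φ is true.
For instance, at 1:
  At 1: Box (Box s or Box (s and q)) requires Box s or Box (s and q) at every successor {1, 5, 6}.
    Box s or Box (s and q) fails at 1, so Box (Box s or Box (s and q)) is false at 1.
      At 1: Box s is false, Box (s and q) is false, so Box s or Box (s and q) is false.
Satisfying worlds: {2, 6}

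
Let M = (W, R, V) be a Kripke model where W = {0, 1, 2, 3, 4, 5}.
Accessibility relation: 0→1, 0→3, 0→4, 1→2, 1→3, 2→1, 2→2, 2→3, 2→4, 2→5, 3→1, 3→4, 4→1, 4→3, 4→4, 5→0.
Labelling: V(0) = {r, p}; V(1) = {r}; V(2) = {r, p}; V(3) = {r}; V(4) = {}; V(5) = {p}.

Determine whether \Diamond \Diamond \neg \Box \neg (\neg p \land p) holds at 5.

No

At 5: \Diamond \Diamond \neg \Box \neg (\neg p \land p) requires \Diamond \neg \Box \neg (\neg p \land p) at some successor in {0}.
  At 0: \Diamond \neg \Box \neg (\neg p \land p) is false.
So \Diamond \Diamond \neg \Box \neg (\neg p \land p) is false at 5.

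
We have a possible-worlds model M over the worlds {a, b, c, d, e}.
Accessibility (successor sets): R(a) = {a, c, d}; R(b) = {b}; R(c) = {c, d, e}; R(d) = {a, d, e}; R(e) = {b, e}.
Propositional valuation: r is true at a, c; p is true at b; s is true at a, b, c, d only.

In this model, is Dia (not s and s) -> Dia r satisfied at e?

Yes

At e: Dia (not s and s) is false, Dia r is false, so Dia (not s and s) -> Dia r is true.
  At e: Dia (not s and s) requires not s and s at some successor in {b, e}.
    At b: not s and s is false.
    At e: not s and s is false.
  So Dia (not s and s) is false at e.
  At e: Dia r requires r at some successor in {b, e}.
    At b: r is false.
    At e: r is false.
  So Dia r is false at e.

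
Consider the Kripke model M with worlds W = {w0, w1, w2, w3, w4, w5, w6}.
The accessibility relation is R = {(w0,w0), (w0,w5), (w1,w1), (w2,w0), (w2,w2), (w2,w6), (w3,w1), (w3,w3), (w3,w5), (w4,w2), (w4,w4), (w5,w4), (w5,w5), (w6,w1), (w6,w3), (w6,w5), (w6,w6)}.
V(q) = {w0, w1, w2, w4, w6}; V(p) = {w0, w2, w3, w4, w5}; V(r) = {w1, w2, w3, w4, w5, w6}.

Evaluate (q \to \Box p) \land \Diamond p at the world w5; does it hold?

Recall that \Box ψ holds at a world iff ψ holds at every accessible world, and \Diamond ψ holds iff ψ holds at some accessible world.
At w5: q \to \Box p is true, \Diamond p is true, so (q \to \Box p) \land \Diamond p is true.
  At w5: q is false, \Box p is true, so q \to \Box p is true.
    At w5: \Box p requires p at every successor {w4, w5}.
      At w4: p is true.
      At w5: p is true.
    So \Box p is true at w5.
  At w5: \Diamond p requires p at some successor in {w4, w5}.
    p holds at w4, so \Diamond p is true at w5.

Yes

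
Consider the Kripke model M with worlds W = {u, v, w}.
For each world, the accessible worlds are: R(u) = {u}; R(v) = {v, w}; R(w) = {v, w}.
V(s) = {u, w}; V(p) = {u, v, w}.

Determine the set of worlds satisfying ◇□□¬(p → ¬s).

u

Let φ = ◇□□¬(p → ¬s). Evaluate φ at each world:
  u (successors {u}): φ is true.
  v (successors {v, w}): φ is false.
  w (successors {v, w}): φ is false.
For instance, at v:
  At v: ◇□□¬(p → ¬s) requires □□¬(p → ¬s) at some successor in {v, w}.
    At v: □□¬(p → ¬s) is false.
    At w: □□¬(p → ¬s) is false.
  So ◇□□¬(p → ¬s) is false at v.
Satisfying worlds: {u}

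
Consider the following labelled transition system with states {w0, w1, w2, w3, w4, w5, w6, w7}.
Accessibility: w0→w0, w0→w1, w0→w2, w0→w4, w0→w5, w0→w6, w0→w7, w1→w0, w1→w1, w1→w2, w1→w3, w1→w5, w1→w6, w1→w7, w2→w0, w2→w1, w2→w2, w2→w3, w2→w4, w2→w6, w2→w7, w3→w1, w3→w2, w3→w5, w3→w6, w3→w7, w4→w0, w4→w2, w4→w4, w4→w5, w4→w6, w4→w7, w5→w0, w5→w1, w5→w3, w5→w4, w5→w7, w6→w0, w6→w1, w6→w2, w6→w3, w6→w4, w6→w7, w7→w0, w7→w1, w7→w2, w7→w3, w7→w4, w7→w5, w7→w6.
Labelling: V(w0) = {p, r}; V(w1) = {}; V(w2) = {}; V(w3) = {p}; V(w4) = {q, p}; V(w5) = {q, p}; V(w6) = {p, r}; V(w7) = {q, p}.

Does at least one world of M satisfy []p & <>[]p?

No

Let φ = []p & <>[]p. Evaluate φ at each world:
  w0 (successors {w0, w1, w2, w4, w5, w6, w7}): φ is false.
  w1 (successors {w0, w1, w2, w3, w5, w6, w7}): φ is false.
  w2 (successors {w0, w1, w2, w3, w4, w6, w7}): φ is false.
  w3 (successors {w1, w2, w5, w6, w7}): φ is false.
  w4 (successors {w0, w2, w4, w5, w6, w7}): φ is false.
  w5 (successors {w0, w1, w3, w4, w7}): φ is false.
  w6 (successors {w0, w1, w2, w3, w4, w7}): φ is false.
  w7 (successors {w0, w1, w2, w3, w4, w5, w6}): φ is false.
For instance, at w4:
  At w4: []p is false, <>[]p is false, so []p & <>[]p is false.
    At w4: []p requires p at every successor {w0, w2, w4, w5, w6, w7}.
      p fails at w2, so []p is false at w4.
    At w4: <>[]p requires []p at some successor in {w0, w2, w4, w5, w6, w7}.
      At w0: []p is false.
      At w2: []p is false.
      At w4: []p is false.
      At w5: []p is false.
      At w6: []p is false.
      At w7: []p is false.
    So <>[]p is false at w4.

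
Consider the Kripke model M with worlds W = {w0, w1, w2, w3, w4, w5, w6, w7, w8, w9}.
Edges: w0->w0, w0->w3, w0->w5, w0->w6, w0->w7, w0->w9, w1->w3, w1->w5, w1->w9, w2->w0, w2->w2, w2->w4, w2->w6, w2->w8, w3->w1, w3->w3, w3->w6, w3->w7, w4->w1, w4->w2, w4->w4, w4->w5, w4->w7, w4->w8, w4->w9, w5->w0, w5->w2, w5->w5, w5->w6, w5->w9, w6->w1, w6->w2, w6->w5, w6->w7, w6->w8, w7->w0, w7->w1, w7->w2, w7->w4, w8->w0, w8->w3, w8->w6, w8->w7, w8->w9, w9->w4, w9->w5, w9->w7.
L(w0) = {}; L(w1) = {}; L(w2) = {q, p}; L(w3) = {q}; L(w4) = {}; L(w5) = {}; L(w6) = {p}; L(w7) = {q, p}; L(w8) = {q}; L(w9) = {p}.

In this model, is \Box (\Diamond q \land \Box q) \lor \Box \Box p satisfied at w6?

No

Recall that \Box ψ holds at a world iff ψ holds at every accessible world, and \Diamond ψ holds iff ψ holds at some accessible world.
At w6: \Box (\Diamond q \land \Box q) is false, \Box \Box p is false, so \Box (\Diamond q \land \Box q) \lor \Box \Box p is false.
  At w6: \Box (\Diamond q \land \Box q) requires \Diamond q \land \Box q at every successor {w1, w2, w5, w7, w8}.
    \Diamond q \land \Box q fails at w1, so \Box (\Diamond q \land \Box q) is false at w6.
      At w1: \Diamond q is true, \Box q is false, so \Diamond q \land \Box q is false.
  At w6: \Box \Box p requires \Box p at every successor {w1, w2, w5, w7, w8}.
    \Box p fails at w1, so \Box \Box p is false at w6.
      At w1: \Box p requires p at every successor {w3, w5, w9}.
        p fails at w3, so \Box p is false at w1.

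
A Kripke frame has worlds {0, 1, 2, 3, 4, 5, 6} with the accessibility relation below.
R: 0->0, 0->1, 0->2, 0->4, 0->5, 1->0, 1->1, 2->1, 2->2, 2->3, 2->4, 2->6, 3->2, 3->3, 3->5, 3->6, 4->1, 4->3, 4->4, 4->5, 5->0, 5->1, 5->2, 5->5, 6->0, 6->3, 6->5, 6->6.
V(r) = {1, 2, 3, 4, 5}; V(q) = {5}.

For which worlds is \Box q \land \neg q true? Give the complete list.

Recall that \Box ψ holds at a world iff ψ holds at every accessible world, and \Diamond ψ holds iff ψ holds at some accessible world.
Let φ = \Box q \land \neg q. Evaluate φ at each world:
  0 (successors {0, 1, 2, 4, 5}): φ is false.
  1 (successors {0, 1}): φ is false.
  2 (successors {1, 2, 3, 4, 6}): φ is false.
  3 (successors {2, 3, 5, 6}): φ is false.
  4 (successors {1, 3, 4, 5}): φ is false.
  5 (successors {0, 1, 2, 5}): φ is false.
  6 (successors {0, 3, 5, 6}): φ is false.
For instance, at 6:
  At 6: \Box q is false, \neg q is true, so \Box q \land \neg q is false.
    At 6: \Box q requires q at every successor {0, 3, 5, 6}.
      q fails at 0, so \Box q is false at 6.
Satisfying worlds: none.

none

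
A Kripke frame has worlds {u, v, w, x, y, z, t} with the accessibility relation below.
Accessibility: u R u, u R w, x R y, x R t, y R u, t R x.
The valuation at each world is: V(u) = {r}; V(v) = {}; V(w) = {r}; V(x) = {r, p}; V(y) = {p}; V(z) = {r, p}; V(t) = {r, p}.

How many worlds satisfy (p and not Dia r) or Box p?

Recall that Box ψ holds at a world iff ψ holds at every accessible world, and Dia ψ holds iff ψ holds at some accessible world.
Let φ = (p and not Dia r) or Box p. Evaluate φ at each world:
  u (successors {u, w}): φ is false.
  v (successors ∅): φ is true.
  w (successors ∅): φ is true.
  x (successors {y, t}): φ is true.
  y (successors {u}): φ is false.
  z (successors ∅): φ is true.
  t (successors {x}): φ is true.
For instance, at u:
  At u: p and not Dia r is false, Box p is false, so (p and not Dia r) or Box p is false.
    At u: p is false, not Dia r is false, so p and not Dia r is false.
      At u: Dia r is true, so not Dia r is false.
    At u: Box p requires p at every successor {u, w}.
      p fails at u, so Box p is false at u.
Satisfying worlds: {v, w, x, z, t}

5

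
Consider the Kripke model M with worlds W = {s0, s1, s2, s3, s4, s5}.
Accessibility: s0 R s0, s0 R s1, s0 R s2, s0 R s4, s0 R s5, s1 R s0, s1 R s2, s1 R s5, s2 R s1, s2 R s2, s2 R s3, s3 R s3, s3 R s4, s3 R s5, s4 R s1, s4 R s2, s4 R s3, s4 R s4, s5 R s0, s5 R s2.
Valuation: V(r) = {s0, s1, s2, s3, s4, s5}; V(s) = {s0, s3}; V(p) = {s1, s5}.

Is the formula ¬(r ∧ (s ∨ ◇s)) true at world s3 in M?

No

At s3: r ∧ (s ∨ ◇s) is true, so ¬(r ∧ (s ∨ ◇s)) is false.
  At s3: r is true, s ∨ ◇s is true, so r ∧ (s ∨ ◇s) is true.
    At s3: s is true, ◇s is true, so s ∨ ◇s is true.
      At s3: ◇s requires s at some successor in {s3, s4, s5}.
        s holds at s3, so ◇s is true at s3.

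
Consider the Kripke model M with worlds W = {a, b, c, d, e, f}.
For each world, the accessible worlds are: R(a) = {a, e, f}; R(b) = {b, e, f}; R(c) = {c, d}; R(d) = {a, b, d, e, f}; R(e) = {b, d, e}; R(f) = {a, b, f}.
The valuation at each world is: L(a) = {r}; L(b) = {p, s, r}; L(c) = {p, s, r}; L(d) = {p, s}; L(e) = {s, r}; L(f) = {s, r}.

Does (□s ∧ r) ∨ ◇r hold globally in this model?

Yes

Recall that □ψ holds at a world iff ψ holds at every accessible world, and ◇ψ holds iff ψ holds at some accessible world.
Let φ = (□s ∧ r) ∨ ◇r. Evaluate φ at each world:
  a (successors {a, e, f}): φ is true.
  b (successors {b, e, f}): φ is true.
  c (successors {c, d}): φ is true.
  d (successors {a, b, d, e, f}): φ is true.
  e (successors {b, d, e}): φ is true.
  f (successors {a, b, f}): φ is true.
For instance, at b:
  At b: □s ∧ r is true, ◇r is true, so (□s ∧ r) ∨ ◇r is true.
    At b: □s is true, r is true, so □s ∧ r is true.
      At b: □s requires s at every successor {b, e, f}.
        At b: s is true.
        At e: s is true.
        At f: s is true.
      So □s is true at b.
    At b: ◇r requires r at some successor in {b, e, f}.
      r holds at b, so ◇r is true at b.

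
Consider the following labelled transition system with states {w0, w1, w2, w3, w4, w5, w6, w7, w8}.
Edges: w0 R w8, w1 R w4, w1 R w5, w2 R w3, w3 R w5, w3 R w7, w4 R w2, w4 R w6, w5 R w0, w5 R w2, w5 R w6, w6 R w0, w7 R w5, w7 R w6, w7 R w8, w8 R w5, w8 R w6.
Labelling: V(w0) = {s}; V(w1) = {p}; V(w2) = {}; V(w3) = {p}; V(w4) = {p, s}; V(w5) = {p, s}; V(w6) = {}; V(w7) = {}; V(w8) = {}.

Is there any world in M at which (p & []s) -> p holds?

Yes

Let φ = (p & []s) -> p. Evaluate φ at each world:
  w0 (successors {w8}): φ is true.
  w1 (successors {w4, w5}): φ is true.
  w2 (successors {w3}): φ is true.
  w3 (successors {w5, w7}): φ is true.
  w4 (successors {w2, w6}): φ is true.
  w5 (successors {w0, w2, w6}): φ is true.
  w6 (successors {w0}): φ is true.
  w7 (successors {w5, w6, w8}): φ is true.
  w8 (successors {w5, w6}): φ is true.
Detail at w0 (witness):
  At w0: p & []s is false, p is false, so (p & []s) -> p is true.
    At w0: p is false, []s is false, so p & []s is false.
      At w0: []s requires s at every successor {w8}.
        s fails at w8, so []s is false at w0.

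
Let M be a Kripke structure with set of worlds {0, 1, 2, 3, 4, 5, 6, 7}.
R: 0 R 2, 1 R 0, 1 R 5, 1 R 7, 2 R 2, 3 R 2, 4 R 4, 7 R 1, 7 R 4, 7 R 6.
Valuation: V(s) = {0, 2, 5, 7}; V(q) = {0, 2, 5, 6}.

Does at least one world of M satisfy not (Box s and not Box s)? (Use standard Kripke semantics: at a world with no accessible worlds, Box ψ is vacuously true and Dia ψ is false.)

Recall that Box ψ holds at a world iff ψ holds at every accessible world, and Dia ψ holds iff ψ holds at some accessible world.
Let φ = not (Box s and not Box s). Evaluate φ at each world:
  0 (successors {2}): φ is true.
  1 (successors {0, 5, 7}): φ is true.
  2 (successors {2}): φ is true.
  3 (successors {2}): φ is true.
  4 (successors {4}): φ is true.
  5 (successors ∅): φ is true.
  6 (successors ∅): φ is true.
  7 (successors {1, 4, 6}): φ is true.
Detail at 0 (witness):
  At 0: Box s and not Box s is false, so not (Box s and not Box s) is true.
    At 0: Box s is true, not Box s is false, so Box s and not Box s is false.
      At 0: Box s requires s at every successor {2}.
        At 2: s is true.
      So Box s is true at 0.
      At 0: Box s is true, so not Box s is false.

Yes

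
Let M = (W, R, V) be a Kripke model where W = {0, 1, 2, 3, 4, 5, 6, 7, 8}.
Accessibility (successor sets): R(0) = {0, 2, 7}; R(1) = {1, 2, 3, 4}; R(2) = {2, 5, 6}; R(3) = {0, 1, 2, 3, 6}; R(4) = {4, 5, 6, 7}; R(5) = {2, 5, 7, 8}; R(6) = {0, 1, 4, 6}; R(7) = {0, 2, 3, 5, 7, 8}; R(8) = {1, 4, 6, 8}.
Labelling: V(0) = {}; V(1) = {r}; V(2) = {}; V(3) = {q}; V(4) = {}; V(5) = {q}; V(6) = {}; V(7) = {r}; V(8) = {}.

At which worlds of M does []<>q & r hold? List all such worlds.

1

Recall that []ψ holds at a world iff ψ holds at every accessible world, and <>ψ holds iff ψ holds at some accessible world.
Let φ = []<>q & r. Evaluate φ at each world:
  0 (successors {0, 2, 7}): φ is false.
  1 (successors {1, 2, 3, 4}): φ is true.
  2 (successors {2, 5, 6}): φ is false.
  3 (successors {0, 1, 2, 3, 6}): φ is false.
  4 (successors {4, 5, 6, 7}): φ is false.
  5 (successors {2, 5, 7, 8}): φ is false.
  6 (successors {0, 1, 4, 6}): φ is false.
  7 (successors {0, 2, 3, 5, 7, 8}): φ is false.
  8 (successors {1, 4, 6, 8}): φ is false.
For instance, at 3:
  At 3: []<>q is false, r is false, so []<>q & r is false.
    At 3: []<>q requires <>q at every successor {0, 1, 2, 3, 6}.
      <>q fails at 0, so []<>q is false at 3.
Satisfying worlds: {1}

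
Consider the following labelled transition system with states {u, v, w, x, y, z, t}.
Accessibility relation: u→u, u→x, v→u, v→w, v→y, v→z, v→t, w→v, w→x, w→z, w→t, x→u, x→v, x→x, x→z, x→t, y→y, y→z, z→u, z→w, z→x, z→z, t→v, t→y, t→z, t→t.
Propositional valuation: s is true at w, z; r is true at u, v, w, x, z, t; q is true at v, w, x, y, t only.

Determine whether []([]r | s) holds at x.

At x: []([]r | s) requires []r | s at every successor {u, v, x, z, t}.
  []r | s fails at v, so []([]r | s) is false at x.
    At v: []r is false, s is false, so []r | s is false.
      At v: []r requires r at every successor {u, w, y, z, t}.
        r fails at y, so []r is false at v.

No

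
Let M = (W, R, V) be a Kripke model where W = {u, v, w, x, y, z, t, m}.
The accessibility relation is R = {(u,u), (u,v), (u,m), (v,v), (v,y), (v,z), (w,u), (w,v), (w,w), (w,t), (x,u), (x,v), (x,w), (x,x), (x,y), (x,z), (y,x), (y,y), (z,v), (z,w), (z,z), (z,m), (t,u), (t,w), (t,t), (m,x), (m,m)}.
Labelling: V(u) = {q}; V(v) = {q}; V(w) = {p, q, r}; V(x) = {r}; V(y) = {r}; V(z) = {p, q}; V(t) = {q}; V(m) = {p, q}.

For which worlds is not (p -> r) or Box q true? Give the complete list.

Let φ = not (p -> r) or Box q. Evaluate φ at each world:
  u (successors {u, v, m}): φ is true.
  v (successors {v, y, z}): φ is false.
  w (successors {u, v, w, t}): φ is true.
  x (successors {u, v, w, x, y, z}): φ is false.
  y (successors {x, y}): φ is false.
  z (successors {v, w, z, m}): φ is true.
  t (successors {u, w, t}): φ is true.
  m (successors {x, m}): φ is true.
For instance, at z:
  At z: not (p -> r) is true, Box q is true, so not (p -> r) or Box q is true.
    At z: Box q requires q at every successor {v, w, z, m}.
      At v: q is true.
      At w: q is true.
      At z: q is true.
      At m: q is true.
    So Box q is true at z.
Satisfying worlds: {u, w, z, t, m}

u, w, z, t, m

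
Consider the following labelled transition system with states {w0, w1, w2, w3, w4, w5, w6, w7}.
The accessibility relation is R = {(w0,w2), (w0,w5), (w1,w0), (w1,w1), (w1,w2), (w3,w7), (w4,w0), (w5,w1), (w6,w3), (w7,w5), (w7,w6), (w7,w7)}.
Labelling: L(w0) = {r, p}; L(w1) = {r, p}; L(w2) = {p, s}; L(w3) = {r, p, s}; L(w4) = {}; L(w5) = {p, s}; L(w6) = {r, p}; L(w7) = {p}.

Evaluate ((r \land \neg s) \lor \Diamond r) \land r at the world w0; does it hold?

At w0: (r \land \neg s) \lor \Diamond r is true, r is true, so ((r \land \neg s) \lor \Diamond r) \land r is true.
  At w0: r \land \neg s is true, \Diamond r is false, so (r \land \neg s) \lor \Diamond r is true.
    At w0: \Diamond r requires r at some successor in {w2, w5}.
      At w2: r is false.
      At w5: r is false.
    So \Diamond r is false at w0.

Yes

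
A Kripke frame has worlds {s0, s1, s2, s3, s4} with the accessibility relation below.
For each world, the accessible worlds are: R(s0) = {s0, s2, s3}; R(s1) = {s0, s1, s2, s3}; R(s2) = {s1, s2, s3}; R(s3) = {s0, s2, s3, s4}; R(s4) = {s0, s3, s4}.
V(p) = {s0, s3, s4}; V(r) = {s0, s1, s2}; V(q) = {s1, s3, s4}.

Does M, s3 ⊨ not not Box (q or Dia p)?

At s3: not Box (q or Dia p) is false, so not not Box (q or Dia p) is true.
  At s3: Box (q or Dia p) is true, so not Box (q or Dia p) is false.
    At s3: Box (q or Dia p) requires q or Dia p at every successor {s0, s2, s3, s4}.
      At s0: q or Dia p is true.
      At s2: q or Dia p is true.
      At s3: q or Dia p is true.
      At s4: q or Dia p is true.
    So Box (q or Dia p) is true at s3.

Yes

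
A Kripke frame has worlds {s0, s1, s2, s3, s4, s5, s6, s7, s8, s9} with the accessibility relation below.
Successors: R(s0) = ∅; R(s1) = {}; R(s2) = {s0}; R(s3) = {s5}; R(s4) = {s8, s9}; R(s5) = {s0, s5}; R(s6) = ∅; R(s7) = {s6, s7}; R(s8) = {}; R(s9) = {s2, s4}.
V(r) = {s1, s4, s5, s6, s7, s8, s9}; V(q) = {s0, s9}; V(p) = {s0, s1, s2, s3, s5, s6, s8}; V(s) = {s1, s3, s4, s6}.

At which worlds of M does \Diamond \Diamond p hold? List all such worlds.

Let φ = \Diamond \Diamond p. Evaluate φ at each world:
  s0 (successors ∅): φ is false.
  s1 (successors ∅): φ is false.
  s2 (successors {s0}): φ is false.
  s3 (successors {s5}): φ is true.
  s4 (successors {s8, s9}): φ is true.
  s5 (successors {s0, s5}): φ is true.
  s6 (successors ∅): φ is false.
  s7 (successors {s6, s7}): φ is true.
  s8 (successors ∅): φ is false.
  s9 (successors {s2, s4}): φ is true.
For instance, at s5:
  At s5: \Diamond \Diamond p requires \Diamond p at some successor in {s0, s5}.
    \Diamond p holds at s5, so \Diamond \Diamond p is true at s5.
      At s5: \Diamond p requires p at some successor in {s0, s5}.
        p holds at s0, so \Diamond p is true at s5.
Satisfying worlds: {s3, s4, s5, s7, s9}

s3, s4, s5, s7, s9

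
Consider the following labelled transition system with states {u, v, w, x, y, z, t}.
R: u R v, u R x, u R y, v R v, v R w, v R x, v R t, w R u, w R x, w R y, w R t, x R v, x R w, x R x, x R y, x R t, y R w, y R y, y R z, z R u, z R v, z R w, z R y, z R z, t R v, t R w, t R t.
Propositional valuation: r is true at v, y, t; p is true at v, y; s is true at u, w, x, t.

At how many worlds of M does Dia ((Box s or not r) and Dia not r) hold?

7

Let φ = Dia ((Box s or not r) and Dia not r). Evaluate φ at each world:
  u (successors {v, x, y}): φ is true.
  v (successors {v, w, x, t}): φ is true.
  w (successors {u, x, y, t}): φ is true.
  x (successors {v, w, x, y, t}): φ is true.
  y (successors {w, y, z}): φ is true.
  z (successors {u, v, w, y, z}): φ is true.
  t (successors {v, w, t}): φ is true.
For instance, at z:
  At z: Dia ((Box s or not r) and Dia not r) requires (Box s or not r) and Dia not r at some successor in {u, v, w, y, z}.
    (Box s or not r) and Dia not r holds at u, so Dia ((Box s or not r) and Dia not r) is true at z.
      At u: Box s or not r is true, Dia not r is true, so (Box s or not r) and Dia not r is true.
Satisfying worlds: {u, v, w, x, y, z, t}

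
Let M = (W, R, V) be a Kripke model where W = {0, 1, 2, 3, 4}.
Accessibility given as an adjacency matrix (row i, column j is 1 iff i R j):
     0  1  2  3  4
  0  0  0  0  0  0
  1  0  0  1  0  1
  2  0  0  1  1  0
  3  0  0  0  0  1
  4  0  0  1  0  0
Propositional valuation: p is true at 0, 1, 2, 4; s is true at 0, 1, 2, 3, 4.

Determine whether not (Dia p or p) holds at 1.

No

At 1: Dia p or p is true, so not (Dia p or p) is false.
  At 1: Dia p is true, p is true, so Dia p or p is true.
    At 1: Dia p requires p at some successor in {2, 4}.
      p holds at 2, so Dia p is true at 1.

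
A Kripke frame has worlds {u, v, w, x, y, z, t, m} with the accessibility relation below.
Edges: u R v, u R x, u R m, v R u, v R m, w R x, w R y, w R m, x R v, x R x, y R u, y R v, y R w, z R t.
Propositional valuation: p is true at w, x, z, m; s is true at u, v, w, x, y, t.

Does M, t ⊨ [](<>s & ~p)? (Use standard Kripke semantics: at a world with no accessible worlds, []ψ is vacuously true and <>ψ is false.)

Yes

At t: no accessible worlds, so [](<>s & ~p) holds vacuously.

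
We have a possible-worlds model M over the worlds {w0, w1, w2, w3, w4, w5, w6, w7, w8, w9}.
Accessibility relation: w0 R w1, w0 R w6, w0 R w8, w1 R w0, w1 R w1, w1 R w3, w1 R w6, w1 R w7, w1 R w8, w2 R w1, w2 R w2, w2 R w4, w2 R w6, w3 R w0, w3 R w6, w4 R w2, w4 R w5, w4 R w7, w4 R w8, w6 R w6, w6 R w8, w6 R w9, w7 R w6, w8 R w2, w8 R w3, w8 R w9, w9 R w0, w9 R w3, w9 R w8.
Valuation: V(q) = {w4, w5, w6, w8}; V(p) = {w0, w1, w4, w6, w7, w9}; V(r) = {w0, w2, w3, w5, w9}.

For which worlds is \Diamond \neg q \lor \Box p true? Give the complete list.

Let φ = \Diamond \neg q \lor \Box p. Evaluate φ at each world:
  w0 (successors {w1, w6, w8}): φ is true.
  w1 (successors {w0, w1, w3, w6, w7, w8}): φ is true.
  w2 (successors {w1, w2, w4, w6}): φ is true.
  w3 (successors {w0, w6}): φ is true.
  w4 (successors {w2, w5, w7, w8}): φ is true.
  w5 (successors ∅): φ is true.
  w6 (successors {w6, w8, w9}): φ is true.
  w7 (successors {w6}): φ is true.
  w8 (successors {w2, w3, w9}): φ is true.
  w9 (successors {w0, w3, w8}): φ is true.
For instance, at w9:
  At w9: \Diamond \neg q is true, \Box p is false, so \Diamond \neg q \lor \Box p is true.
    At w9: \Diamond \neg q requires \neg q at some successor in {w0, w3, w8}.
      \neg q holds at w0, so \Diamond \neg q is true at w9.
    At w9: \Box p requires p at every successor {w0, w3, w8}.
      p fails at w3, so \Box p is false at w9.
Satisfying worlds: {w0, w1, w2, w3, w4, w5, w6, w7, w8, w9}

w0, w1, w2, w3, w4, w5, w6, w7, w8, w9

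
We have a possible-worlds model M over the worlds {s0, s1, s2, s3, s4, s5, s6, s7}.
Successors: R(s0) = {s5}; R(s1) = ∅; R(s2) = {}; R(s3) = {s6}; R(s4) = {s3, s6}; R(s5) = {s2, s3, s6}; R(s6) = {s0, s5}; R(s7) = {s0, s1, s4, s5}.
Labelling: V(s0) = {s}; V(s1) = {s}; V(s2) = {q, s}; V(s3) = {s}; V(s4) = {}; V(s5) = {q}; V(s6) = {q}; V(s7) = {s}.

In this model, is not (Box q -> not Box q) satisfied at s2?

At s2: Box q -> not Box q is false, so not (Box q -> not Box q) is true.
  At s2: Box q is true, not Box q is false, so Box q -> not Box q is false.
    At s2: no accessible worlds, so Box q holds vacuously.
    At s2: Box q is true, so not Box q is false.
      At s2: no accessible worlds, so Box q holds vacuously.

Yes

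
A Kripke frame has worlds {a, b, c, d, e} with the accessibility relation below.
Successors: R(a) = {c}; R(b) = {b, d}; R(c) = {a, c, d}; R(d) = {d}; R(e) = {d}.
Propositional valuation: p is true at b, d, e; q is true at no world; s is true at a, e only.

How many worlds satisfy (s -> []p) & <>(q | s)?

Recall that []ψ holds at a world iff ψ holds at every accessible world, and <>ψ holds iff ψ holds at some accessible world.
Let φ = (s -> []p) & <>(q | s). Evaluate φ at each world:
  a (successors {c}): φ is false.
  b (successors {b, d}): φ is false.
  c (successors {a, c, d}): φ is true.
  d (successors {d}): φ is false.
  e (successors {d}): φ is false.
For instance, at e:
  At e: s -> []p is true, <>(q | s) is false, so (s -> []p) & <>(q | s) is false.
    At e: s is true, []p is true, so s -> []p is true.
      At e: []p requires p at every successor {d}.
        At d: p is true.
      So []p is true at e.
    At e: <>(q | s) requires q | s at some successor in {d}.
      At d: q | s is false.
    So <>(q | s) is false at e.
Satisfying worlds: {c}

1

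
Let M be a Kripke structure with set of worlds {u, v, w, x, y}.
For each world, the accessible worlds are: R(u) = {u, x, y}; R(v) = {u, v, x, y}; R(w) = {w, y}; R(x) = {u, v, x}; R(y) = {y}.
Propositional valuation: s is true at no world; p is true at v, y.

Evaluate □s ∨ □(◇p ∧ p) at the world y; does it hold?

Yes

At y: □s is false, □(◇p ∧ p) is true, so □s ∨ □(◇p ∧ p) is true.
  At y: □s requires s at every successor {y}.
    s fails at y, so □s is false at y.
  At y: □(◇p ∧ p) requires ◇p ∧ p at every successor {y}.
      At y: ◇p is true, p is true, so ◇p ∧ p is true.
  So □(◇p ∧ p) is true at y.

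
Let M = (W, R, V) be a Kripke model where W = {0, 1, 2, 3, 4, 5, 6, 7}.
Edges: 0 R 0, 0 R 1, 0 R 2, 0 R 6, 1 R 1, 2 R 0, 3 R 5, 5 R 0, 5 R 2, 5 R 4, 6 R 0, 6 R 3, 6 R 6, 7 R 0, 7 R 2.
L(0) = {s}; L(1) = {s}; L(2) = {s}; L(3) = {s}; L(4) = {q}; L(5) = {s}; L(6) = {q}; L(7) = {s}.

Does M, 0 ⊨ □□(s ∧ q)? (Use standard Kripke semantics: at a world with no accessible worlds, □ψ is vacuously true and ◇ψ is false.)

No

At 0: □□(s ∧ q) requires □(s ∧ q) at every successor {0, 1, 2, 6}.
  □(s ∧ q) fails at 0, so □□(s ∧ q) is false at 0.
    At 0: □(s ∧ q) requires s ∧ q at every successor {0, 1, 2, 6}.
      s ∧ q fails at 0, so □(s ∧ q) is false at 0.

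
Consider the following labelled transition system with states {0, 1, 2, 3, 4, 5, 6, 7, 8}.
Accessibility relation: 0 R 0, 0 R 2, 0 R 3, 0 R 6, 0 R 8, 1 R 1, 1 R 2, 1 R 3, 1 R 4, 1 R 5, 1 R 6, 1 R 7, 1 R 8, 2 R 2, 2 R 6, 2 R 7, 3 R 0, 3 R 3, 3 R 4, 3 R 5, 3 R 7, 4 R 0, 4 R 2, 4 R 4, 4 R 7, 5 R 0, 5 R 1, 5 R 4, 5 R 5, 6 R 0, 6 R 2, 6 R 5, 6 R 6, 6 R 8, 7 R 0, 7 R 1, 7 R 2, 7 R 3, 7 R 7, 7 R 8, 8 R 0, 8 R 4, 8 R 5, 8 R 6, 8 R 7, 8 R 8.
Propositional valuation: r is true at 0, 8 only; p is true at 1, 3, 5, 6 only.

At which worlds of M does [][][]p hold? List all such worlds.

Let φ = [][][]p. Evaluate φ at each world:
  0 (successors {0, 2, 3, 6, 8}): φ is false.
  1 (successors {1, 2, 3, 4, 5, 6, 7, 8}): φ is false.
  2 (successors {2, 6, 7}): φ is false.
  3 (successors {0, 3, 4, 5, 7}): φ is false.
  4 (successors {0, 2, 4, 7}): φ is false.
  5 (successors {0, 1, 4, 5}): φ is false.
  6 (successors {0, 2, 5, 6, 8}): φ is false.
  7 (successors {0, 1, 2, 3, 7, 8}): φ is false.
  8 (successors {0, 4, 5, 6, 7, 8}): φ is false.
For instance, at 0:
  At 0: [][][]p requires [][]p at every successor {0, 2, 3, 6, 8}.
    [][]p fails at 0, so [][][]p is false at 0.
      At 0: [][]p requires []p at every successor {0, 2, 3, 6, 8}.
        []p fails at 0, so [][]p is false at 0.
Satisfying worlds: none.

none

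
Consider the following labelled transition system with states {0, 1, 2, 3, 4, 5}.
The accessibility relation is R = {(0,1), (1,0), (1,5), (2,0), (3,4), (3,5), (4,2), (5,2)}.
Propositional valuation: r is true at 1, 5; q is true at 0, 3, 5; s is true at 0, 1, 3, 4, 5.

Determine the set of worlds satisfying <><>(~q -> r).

0, 1, 2, 4, 5

Let φ = <><>(~q -> r). Evaluate φ at each world:
  0 (successors {1}): φ is true.
  1 (successors {0, 5}): φ is true.
  2 (successors {0}): φ is true.
  3 (successors {4, 5}): φ is false.
  4 (successors {2}): φ is true.
  5 (successors {2}): φ is true.
For instance, at 1:
  At 1: <><>(~q -> r) requires <>(~q -> r) at some successor in {0, 5}.
    <>(~q -> r) holds at 0, so <><>(~q -> r) is true at 1.
      At 0: <>(~q -> r) requires ~q -> r at some successor in {1}.
        ~q -> r holds at 1, so <>(~q -> r) is true at 0.
Satisfying worlds: {0, 1, 2, 4, 5}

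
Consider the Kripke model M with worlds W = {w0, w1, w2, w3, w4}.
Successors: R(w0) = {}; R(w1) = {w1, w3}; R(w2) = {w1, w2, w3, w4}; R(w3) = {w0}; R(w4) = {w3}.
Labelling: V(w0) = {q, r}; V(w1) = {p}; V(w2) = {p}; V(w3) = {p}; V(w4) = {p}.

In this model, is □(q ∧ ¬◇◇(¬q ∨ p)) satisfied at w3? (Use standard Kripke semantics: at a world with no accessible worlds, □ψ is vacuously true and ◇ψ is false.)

Yes

Recall that □ψ holds at a world iff ψ holds at every accessible world, and ◇ψ holds iff ψ holds at some accessible world.
At w3: □(q ∧ ¬◇◇(¬q ∨ p)) requires q ∧ ¬◇◇(¬q ∨ p) at every successor {w0}.
    At w0: q is true, ¬◇◇(¬q ∨ p) is true, so q ∧ ¬◇◇(¬q ∨ p) is true.
      At w0: ◇◇(¬q ∨ p) is false, so ¬◇◇(¬q ∨ p) is true.
So □(q ∧ ¬◇◇(¬q ∨ p)) is true at w3.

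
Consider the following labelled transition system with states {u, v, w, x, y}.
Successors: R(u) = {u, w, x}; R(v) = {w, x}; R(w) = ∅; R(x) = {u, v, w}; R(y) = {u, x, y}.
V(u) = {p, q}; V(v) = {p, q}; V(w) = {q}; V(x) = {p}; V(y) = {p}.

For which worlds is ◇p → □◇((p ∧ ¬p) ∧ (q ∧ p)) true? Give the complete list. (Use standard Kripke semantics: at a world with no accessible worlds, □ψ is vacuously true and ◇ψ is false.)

w

Let φ = ◇p → □◇((p ∧ ¬p) ∧ (q ∧ p)). Evaluate φ at each world:
  u (successors {u, w, x}): φ is false.
  v (successors {w, x}): φ is false.
  w (successors ∅): φ is true.
  x (successors {u, v, w}): φ is false.
  y (successors {u, x, y}): φ is false.
For instance, at u:
  At u: ◇p is true, □◇((p ∧ ¬p) ∧ (q ∧ p)) is false, so ◇p → □◇((p ∧ ¬p) ∧ (q ∧ p)) is false.
    At u: ◇p requires p at some successor in {u, w, x}.
      p holds at u, so ◇p is true at u.
    At u: □◇((p ∧ ¬p) ∧ (q ∧ p)) requires ◇((p ∧ ¬p) ∧ (q ∧ p)) at every successor {u, w, x}.
      ◇((p ∧ ¬p) ∧ (q ∧ p)) fails at u, so □◇((p ∧ ¬p) ∧ (q ∧ p)) is false at u.
Satisfying worlds: {w}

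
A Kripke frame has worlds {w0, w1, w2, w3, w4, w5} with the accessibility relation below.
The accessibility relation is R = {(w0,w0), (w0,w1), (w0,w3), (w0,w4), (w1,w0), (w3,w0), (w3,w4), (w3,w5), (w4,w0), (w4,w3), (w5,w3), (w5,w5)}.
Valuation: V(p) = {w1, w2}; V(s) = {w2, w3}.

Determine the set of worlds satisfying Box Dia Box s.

w2

Let φ = Box Dia Box s. Evaluate φ at each world:
  w0 (successors {w0, w1, w3, w4}): φ is false.
  w1 (successors {w0}): φ is false.
  w2 (successors ∅): φ is true.
  w3 (successors {w0, w4, w5}): φ is false.
  w4 (successors {w0, w3}): φ is false.
  w5 (successors {w3, w5}): φ is false.
For instance, at w4:
  At w4: Box Dia Box s requires Dia Box s at every successor {w0, w3}.
    Dia Box s fails at w0, so Box Dia Box s is false at w4.
      At w0: Dia Box s requires Box s at some successor in {w0, w1, w3, w4}.
        At w0: Box s is false.
        At w1: Box s is false.
        At w3: Box s is false.
        At w4: Box s is false.
      So Dia Box s is false at w0.
Satisfying worlds: {w2}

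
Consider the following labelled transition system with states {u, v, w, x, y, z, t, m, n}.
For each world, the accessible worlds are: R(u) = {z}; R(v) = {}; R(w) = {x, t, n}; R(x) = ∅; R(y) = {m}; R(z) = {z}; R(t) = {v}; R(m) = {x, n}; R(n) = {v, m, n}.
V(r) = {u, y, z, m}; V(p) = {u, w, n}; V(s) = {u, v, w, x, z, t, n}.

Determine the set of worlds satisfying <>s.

Let φ = <>s. Evaluate φ at each world:
  u (successors {z}): φ is true.
  v (successors ∅): φ is false.
  w (successors {x, t, n}): φ is true.
  x (successors ∅): φ is false.
  y (successors {m}): φ is false.
  z (successors {z}): φ is true.
  t (successors {v}): φ is true.
  m (successors {x, n}): φ is true.
  n (successors {v, m, n}): φ is true.
For instance, at w:
  At w: <>s requires s at some successor in {x, t, n}.
    s holds at x, so <>s is true at w.
Satisfying worlds: {u, w, z, t, m, n}

u, w, z, t, m, n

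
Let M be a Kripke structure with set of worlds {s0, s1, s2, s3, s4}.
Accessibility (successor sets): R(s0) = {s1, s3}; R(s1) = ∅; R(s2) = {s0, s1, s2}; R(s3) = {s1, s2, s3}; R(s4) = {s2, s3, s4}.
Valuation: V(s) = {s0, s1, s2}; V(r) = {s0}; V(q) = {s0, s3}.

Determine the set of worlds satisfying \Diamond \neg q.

s0, s2, s3, s4

Let φ = \Diamond \neg q. Evaluate φ at each world:
  s0 (successors {s1, s3}): φ is true.
  s1 (successors ∅): φ is false.
  s2 (successors {s0, s1, s2}): φ is true.
  s3 (successors {s1, s2, s3}): φ is true.
  s4 (successors {s2, s3, s4}): φ is true.
For instance, at s2:
  At s2: \Diamond \neg q requires \neg q at some successor in {s0, s1, s2}.
    \neg q holds at s1, so \Diamond \neg q is true at s2.
Satisfying worlds: {s0, s2, s3, s4}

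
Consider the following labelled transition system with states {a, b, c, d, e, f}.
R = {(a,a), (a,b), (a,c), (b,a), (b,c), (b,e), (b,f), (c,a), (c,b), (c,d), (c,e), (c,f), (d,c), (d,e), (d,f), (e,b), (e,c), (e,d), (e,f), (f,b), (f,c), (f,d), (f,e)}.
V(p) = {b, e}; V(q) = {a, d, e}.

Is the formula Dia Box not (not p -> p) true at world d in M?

Recall that Box ψ holds at a world iff ψ holds at every accessible world, and Dia ψ holds iff ψ holds at some accessible world.
At d: Dia Box not (not p -> p) requires Box not (not p -> p) at some successor in {c, e, f}.
  At c: Box not (not p -> p) is false.
  At e: Box not (not p -> p) is false.
  At f: Box not (not p -> p) is false.
So Dia Box not (not p -> p) is false at d.

No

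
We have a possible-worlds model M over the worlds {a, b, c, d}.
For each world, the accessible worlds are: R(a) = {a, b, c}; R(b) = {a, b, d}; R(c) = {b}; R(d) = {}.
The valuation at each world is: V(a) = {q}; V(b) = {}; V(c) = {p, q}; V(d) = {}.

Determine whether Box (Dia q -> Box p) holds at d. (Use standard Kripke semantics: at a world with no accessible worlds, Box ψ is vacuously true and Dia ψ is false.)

Recall that Box ψ holds at a world iff ψ holds at every accessible world, and Dia ψ holds iff ψ holds at some accessible world.
At d: no accessible worlds, so Box (Dia q -> Box p) holds vacuously.

Yes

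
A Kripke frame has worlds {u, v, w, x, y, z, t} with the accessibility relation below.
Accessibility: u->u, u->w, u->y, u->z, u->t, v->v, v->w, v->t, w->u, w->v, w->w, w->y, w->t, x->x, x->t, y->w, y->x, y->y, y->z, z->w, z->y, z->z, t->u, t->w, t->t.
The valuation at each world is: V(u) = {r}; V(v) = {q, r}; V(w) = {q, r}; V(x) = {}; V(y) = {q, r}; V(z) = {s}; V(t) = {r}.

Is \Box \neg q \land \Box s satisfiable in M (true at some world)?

No

Recall that \Box ψ holds at a world iff ψ holds at every accessible world, and \Diamond ψ holds iff ψ holds at some accessible world.
Let φ = \Box \neg q \land \Box s. Evaluate φ at each world:
  u (successors {u, w, y, z, t}): φ is false.
  v (successors {v, w, t}): φ is false.
  w (successors {u, v, w, y, t}): φ is false.
  x (successors {x, t}): φ is false.
  y (successors {w, x, y, z}): φ is false.
  z (successors {w, y, z}): φ is false.
  t (successors {u, w, t}): φ is false.
For instance, at u:
  At u: \Box \neg q is false, \Box s is false, so \Box \neg q \land \Box s is false.
    At u: \Box \neg q requires \neg q at every successor {u, w, y, z, t}.
      \neg q fails at w, so \Box \neg q is false at u.
    At u: \Box s requires s at every successor {u, w, y, z, t}.
      s fails at u, so \Box s is false at u.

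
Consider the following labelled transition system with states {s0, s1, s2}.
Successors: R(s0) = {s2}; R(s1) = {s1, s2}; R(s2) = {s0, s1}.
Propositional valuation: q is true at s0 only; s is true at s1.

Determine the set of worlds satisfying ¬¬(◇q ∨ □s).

Let φ = ¬¬(◇q ∨ □s). Evaluate φ at each world:
  s0 (successors {s2}): φ is false.
  s1 (successors {s1, s2}): φ is false.
  s2 (successors {s0, s1}): φ is true.
For instance, at s2:
  At s2: ¬(◇q ∨ □s) is false, so ¬¬(◇q ∨ □s) is true.
    At s2: ◇q ∨ □s is true, so ¬(◇q ∨ □s) is false.
      At s2: ◇q is true, □s is false, so ◇q ∨ □s is true.
Satisfying worlds: {s2}

s2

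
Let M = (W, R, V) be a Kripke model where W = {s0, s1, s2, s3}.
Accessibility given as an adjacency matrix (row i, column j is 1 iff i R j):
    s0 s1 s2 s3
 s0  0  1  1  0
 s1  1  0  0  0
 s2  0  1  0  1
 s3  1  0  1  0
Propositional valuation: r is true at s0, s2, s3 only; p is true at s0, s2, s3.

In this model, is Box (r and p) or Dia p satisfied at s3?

Yes

Recall that Box ψ holds at a world iff ψ holds at every accessible world, and Dia ψ holds iff ψ holds at some accessible world.
At s3: Box (r and p) is true, Dia p is true, so Box (r and p) or Dia p is true.
  At s3: Box (r and p) requires r and p at every successor {s0, s2}.
    At s0: r and p is true.
    At s2: r and p is true.
  So Box (r and p) is true at s3.
  At s3: Dia p requires p at some successor in {s0, s2}.
    p holds at s0, so Dia p is true at s3.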